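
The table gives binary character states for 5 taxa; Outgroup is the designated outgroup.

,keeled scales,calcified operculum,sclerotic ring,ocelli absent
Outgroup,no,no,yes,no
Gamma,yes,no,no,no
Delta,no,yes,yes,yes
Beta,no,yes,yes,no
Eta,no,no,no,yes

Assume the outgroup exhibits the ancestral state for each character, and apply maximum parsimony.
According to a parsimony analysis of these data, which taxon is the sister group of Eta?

Gamma

Character polarity is set by the outgroup: the derived state is whichever differs from the outgroup's state, so for sclerotic ring the derived state is 'no', and for the remaining characters it is 'yes'.
keeled scales: derived state 'yes' in Gamma only — an autapomorphy, so it tells us nothing about relationships among taxa.
Only Beta and Delta show the derived state 'yes' for calcified operculum, supporting them as a clade.
sclerotic ring (derived state 'no') is shared by Eta and Gamma — a synapomorphy uniting that clade.
ocelli absent groups Delta and Eta, which is incompatible with the clades supported by the remaining characters; treating it as convergent (homoplasy) costs fewer steps than any alternative tree.
Most parsimonious ingroup topology: ((Gamma,Eta),(Delta,Beta)).
Eta and Gamma form a cherry on this tree, so they are sister taxa.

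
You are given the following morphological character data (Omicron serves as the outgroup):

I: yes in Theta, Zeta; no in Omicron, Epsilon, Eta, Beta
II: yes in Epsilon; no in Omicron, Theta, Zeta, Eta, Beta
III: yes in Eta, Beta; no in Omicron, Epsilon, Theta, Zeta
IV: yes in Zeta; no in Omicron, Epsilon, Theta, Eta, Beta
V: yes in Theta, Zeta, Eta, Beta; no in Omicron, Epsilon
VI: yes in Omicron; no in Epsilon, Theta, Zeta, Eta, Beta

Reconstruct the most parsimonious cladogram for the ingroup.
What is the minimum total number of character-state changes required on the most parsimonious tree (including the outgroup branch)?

Character polarity is set by the outgroup: the derived state is whichever differs from the outgroup's state, so for VI the derived state is 'no', and for the remaining characters it is 'yes'.
I: derived state 'yes' in Theta and Zeta only — synapomorphy for {Theta, Zeta}.
II (derived state 'yes') is unique to Epsilon (autapomorphy; uninformative for grouping).
Only Beta and Eta show the derived state 'yes' for III, supporting them as a clade.
IV (derived state 'yes') is unique to Zeta (autapomorphy; uninformative for grouping).
Only Beta, Eta, Theta, and Zeta show the derived state 'yes' for V, supporting them as a clade.
All ingroup taxa share the derived state 'no' for VI; it defines the ingroup but does not resolve relationships within it.
Most parsimonious ingroup topology: (Epsilon,((Theta,Zeta),(Eta,Beta))).
Changes per character on this tree: I: 1; II: 1; III: 1; IV: 1; V: 1; VI: 1.
Total = 6.

6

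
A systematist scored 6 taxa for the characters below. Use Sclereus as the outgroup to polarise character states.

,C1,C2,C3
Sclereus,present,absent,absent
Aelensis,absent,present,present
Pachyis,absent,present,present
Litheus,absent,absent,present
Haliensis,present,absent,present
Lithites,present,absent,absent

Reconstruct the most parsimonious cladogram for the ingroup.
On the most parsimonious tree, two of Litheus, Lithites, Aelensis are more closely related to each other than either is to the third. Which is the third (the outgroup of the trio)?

Character polarity is set by the outgroup: the derived state is whichever differs from the outgroup's state, so for C1 the derived state is 'absent', and for the remaining characters it is 'present'.
C1 (derived state 'absent') is shared by Aelensis, Litheus, and Pachyis — a synapomorphy uniting that clade.
Only Aelensis and Pachyis show the derived state 'present' for C2, supporting them as a clade.
Only Aelensis, Haliensis, Litheus, and Pachyis show the derived state 'present' for C3, supporting them as a clade.
Most parsimonious ingroup topology: ((((Aelensis,Pachyis),Litheus),Haliensis),Lithites).
Litheus and Aelensis share a more recent common ancestor with each other than either does with Lithites, so Lithites is the least closely related of the three.

Lithites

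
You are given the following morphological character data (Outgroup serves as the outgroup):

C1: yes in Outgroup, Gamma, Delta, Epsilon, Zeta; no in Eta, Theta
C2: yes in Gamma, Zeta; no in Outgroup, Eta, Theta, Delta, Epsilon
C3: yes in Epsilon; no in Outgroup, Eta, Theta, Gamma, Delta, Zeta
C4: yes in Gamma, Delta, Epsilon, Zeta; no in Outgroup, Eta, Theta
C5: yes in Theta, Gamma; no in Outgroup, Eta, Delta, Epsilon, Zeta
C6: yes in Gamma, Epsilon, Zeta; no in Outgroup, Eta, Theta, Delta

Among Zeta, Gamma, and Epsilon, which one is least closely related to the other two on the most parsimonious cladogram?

Epsilon

Character polarity is set by the outgroup: the derived state is whichever differs from the outgroup's state, so for C1 the derived state is 'no', and for the remaining characters it is 'yes'.
Only Eta and Theta show the derived state 'no' for C1, supporting them as a clade.
Only Gamma and Zeta show the derived state 'yes' for C2, supporting them as a clade.
C3 (derived state 'yes') is unique to Epsilon (autapomorphy; uninformative for grouping).
Only Delta, Epsilon, Gamma, and Zeta show the derived state 'yes' for C4, supporting them as a clade.
C5 (state 'yes') occurs in Gamma and Theta but conflicts with the nesting implied by the other characters — most parsimoniously interpreted as homoplasy.
Only Epsilon, Gamma, and Zeta show the derived state 'yes' for C6, supporting them as a clade.
Most parsimonious ingroup topology: ((Eta,Theta),(((Gamma,Zeta),Epsilon),Delta)).
Gamma and Zeta share a more recent common ancestor with each other than either does with Epsilon, so Epsilon is the least closely related of the three.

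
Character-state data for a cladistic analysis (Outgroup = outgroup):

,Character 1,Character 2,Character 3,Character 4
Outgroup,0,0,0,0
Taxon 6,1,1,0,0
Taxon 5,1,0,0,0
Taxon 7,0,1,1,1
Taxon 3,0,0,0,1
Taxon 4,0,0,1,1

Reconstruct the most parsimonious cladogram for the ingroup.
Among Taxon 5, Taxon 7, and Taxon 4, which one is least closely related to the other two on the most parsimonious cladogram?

Taxon 5

The outgroup has state '0' for every character, so '1' is the derived state throughout.
Character 1: derived state '1' in Taxon 5 and Taxon 6 only — synapomorphy for {Taxon 5, Taxon 6}.
Character 2 (state '1') occurs in Taxon 6 and Taxon 7 but conflicts with the nesting implied by the other characters — most parsimoniously interpreted as homoplasy.
Character 3 (derived state '1') is shared by Taxon 4 and Taxon 7 — a synapomorphy uniting that clade.
Only Taxon 3, Taxon 4, and Taxon 7 show the derived state '1' for Character 4, supporting them as a clade.
Most parsimonious ingroup topology: ((Taxon 6,Taxon 5),((Taxon 7,Taxon 4),Taxon 3)).
Taxon 4 and Taxon 7 share a more recent common ancestor with each other than either does with Taxon 5, so Taxon 5 is the least closely related of the three.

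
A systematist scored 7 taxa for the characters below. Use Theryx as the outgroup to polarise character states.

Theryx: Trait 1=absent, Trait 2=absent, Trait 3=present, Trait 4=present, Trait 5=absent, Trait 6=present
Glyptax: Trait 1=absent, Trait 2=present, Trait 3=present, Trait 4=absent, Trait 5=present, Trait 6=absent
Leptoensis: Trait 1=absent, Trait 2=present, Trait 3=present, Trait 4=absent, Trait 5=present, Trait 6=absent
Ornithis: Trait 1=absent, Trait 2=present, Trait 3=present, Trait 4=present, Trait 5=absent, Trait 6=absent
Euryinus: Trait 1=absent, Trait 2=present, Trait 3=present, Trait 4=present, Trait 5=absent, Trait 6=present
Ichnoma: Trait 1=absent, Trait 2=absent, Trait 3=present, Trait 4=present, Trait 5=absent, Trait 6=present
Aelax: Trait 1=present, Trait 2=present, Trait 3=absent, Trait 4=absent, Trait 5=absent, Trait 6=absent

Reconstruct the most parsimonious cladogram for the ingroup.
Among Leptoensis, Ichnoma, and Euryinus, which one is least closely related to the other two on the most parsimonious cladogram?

Ichnoma

Character polarity is set by the outgroup: the derived state is whichever differs from the outgroup's state, so for Trait 3, Trait 4, Trait 6 the derived state is 'absent', and for the remaining characters it is 'present'.
Trait 1: derived state 'present' in Aelax only — an autapomorphy, so it tells us nothing about relationships among taxa.
Trait 2: derived state 'present' in Aelax, Euryinus, Glyptax, Leptoensis, and Ornithis only — synapomorphy for {Aelax, Euryinus, Glyptax, Leptoensis, Ornithis}.
Trait 3: derived state 'absent' in Aelax only — an autapomorphy, so it tells us nothing about relationships among taxa.
Trait 4: derived state 'absent' in Aelax, Glyptax, and Leptoensis only — synapomorphy for {Aelax, Glyptax, Leptoensis}.
Trait 5: derived state 'present' in Glyptax and Leptoensis only — synapomorphy for {Glyptax, Leptoensis}.
Trait 6 (derived state 'absent') is shared by Aelax, Glyptax, Leptoensis, and Ornithis — a synapomorphy uniting that clade.
Most parsimonious ingroup topology: (((((Glyptax,Leptoensis),Aelax),Ornithis),Euryinus),Ichnoma).
Leptoensis and Euryinus share a more recent common ancestor with each other than either does with Ichnoma, so Ichnoma is the least closely related of the three.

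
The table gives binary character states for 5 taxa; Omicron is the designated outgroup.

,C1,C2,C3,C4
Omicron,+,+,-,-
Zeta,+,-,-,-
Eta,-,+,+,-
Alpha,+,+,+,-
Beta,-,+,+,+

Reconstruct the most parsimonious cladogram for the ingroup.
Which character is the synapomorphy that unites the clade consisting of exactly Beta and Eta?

C1

Character polarity is set by the outgroup: the derived state is whichever differs from the outgroup's state, so for C1, C2 the derived state is '-', and for the remaining characters it is '+'.
C1: derived state '-' in Beta and Eta only — synapomorphy for {Beta, Eta}.
C2: derived state '-' in Zeta only — an autapomorphy, so it tells us nothing about relationships among taxa.
C3 (derived state '+') is shared by Alpha, Beta, and Eta — a synapomorphy uniting that clade.
C4: derived state '+' in Beta only — an autapomorphy, so it tells us nothing about relationships among taxa.
Most parsimonious ingroup topology: (Zeta,((Eta,Beta),Alpha)).
The clade {Beta, Eta} is supported by C1: its derived state '-' occurs in exactly those taxa and in no other taxon (including the outgroup).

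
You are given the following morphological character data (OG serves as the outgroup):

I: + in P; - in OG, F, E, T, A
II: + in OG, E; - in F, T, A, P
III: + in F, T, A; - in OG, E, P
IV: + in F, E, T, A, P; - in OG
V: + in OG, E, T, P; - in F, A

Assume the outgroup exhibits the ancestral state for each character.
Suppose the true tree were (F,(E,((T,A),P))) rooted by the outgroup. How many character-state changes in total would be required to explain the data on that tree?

Map each character onto (F,(E,((T,A),P))) (rooted by OG) and count the minimum state changes it requires (Fitch parsimony):
I: 1; II: 2; III: 2; IV: 1; V: 2.
Total tree length = 8.

8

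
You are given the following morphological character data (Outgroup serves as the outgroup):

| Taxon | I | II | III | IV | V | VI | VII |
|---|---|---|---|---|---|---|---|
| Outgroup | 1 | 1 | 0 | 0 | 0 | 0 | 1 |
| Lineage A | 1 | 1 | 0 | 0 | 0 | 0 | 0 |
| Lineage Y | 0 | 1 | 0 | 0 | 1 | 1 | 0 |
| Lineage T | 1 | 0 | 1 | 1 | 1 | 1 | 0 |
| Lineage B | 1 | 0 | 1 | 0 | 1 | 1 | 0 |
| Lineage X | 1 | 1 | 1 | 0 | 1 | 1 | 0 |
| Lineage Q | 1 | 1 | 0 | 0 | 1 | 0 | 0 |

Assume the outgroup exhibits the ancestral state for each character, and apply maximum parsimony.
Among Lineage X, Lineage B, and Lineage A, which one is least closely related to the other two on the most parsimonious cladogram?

Lineage A

Character polarity is set by the outgroup: the derived state is whichever differs from the outgroup's state, so for I, II, VII the derived state is '0', and for the remaining characters it is '1'.
I: derived state '0' in Lineage Y only — an autapomorphy, so it tells us nothing about relationships among taxa.
II: derived state '0' in Lineage B and Lineage T only — synapomorphy for {Lineage B, Lineage T}.
III (derived state '1') is shared by Lineage B, Lineage T, and Lineage X — a synapomorphy uniting that clade.
IV (derived state '1') is unique to Lineage T (autapomorphy; uninformative for grouping).
Only Lineage B, Lineage Q, Lineage T, Lineage X, and Lineage Y show the derived state '1' for V, supporting them as a clade.
Only Lineage B, Lineage T, Lineage X, and Lineage Y show the derived state '1' for VI, supporting them as a clade.
VII (derived state '0') is shared by all ingroup taxa — unites the whole ingroup.
Most parsimonious ingroup topology: (Lineage A,((Lineage Y,((Lineage T,Lineage B),Lineage X)),Lineage Q)).
Lineage B and Lineage X share a more recent common ancestor with each other than either does with Lineage A, so Lineage A is the least closely related of the three.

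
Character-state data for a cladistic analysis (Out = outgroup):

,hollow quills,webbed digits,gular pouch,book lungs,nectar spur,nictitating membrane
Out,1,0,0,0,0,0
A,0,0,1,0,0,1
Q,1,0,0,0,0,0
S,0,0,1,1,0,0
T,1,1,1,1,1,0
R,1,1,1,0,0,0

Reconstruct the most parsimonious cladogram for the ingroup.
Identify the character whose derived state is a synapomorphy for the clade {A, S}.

hollow quills

Character polarity is set by the outgroup: the derived state is whichever differs from the outgroup's state, so for hollow quills the derived state is '0', and for the remaining characters it is '1'.
hollow quills (derived state '0') is shared by A and S — a synapomorphy uniting that clade.
Only R and T show the derived state '1' for webbed digits, supporting them as a clade.
gular pouch (derived state '1') is shared by A, R, S, and T — a synapomorphy uniting that clade.
book lungs groups S and T, which is incompatible with the clades supported by the remaining characters; treating it as convergent (homoplasy) costs fewer steps than any alternative tree.
nectar spur: derived state '1' in T only — an autapomorphy, so it tells us nothing about relationships among taxa.
nictitating membrane: derived state '1' in A only — an autapomorphy, so it tells us nothing about relationships among taxa.
Most parsimonious ingroup topology: (((A,S),(T,R)),Q).
The clade {A, S} is supported by hollow quills: its derived state '0' occurs in exactly those taxa and in no other taxon (including the outgroup).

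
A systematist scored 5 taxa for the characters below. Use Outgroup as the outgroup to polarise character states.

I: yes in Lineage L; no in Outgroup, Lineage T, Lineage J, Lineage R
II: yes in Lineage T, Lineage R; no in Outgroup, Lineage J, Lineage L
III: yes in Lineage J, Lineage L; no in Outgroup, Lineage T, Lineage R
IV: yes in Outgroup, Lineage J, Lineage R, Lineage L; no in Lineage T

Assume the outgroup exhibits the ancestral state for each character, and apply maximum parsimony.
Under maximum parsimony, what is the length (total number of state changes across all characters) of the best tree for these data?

Character polarity is set by the outgroup: the derived state is whichever differs from the outgroup's state, so for IV the derived state is 'no', and for the remaining characters it is 'yes'.
I (derived state 'yes') is unique to Lineage L (autapomorphy; uninformative for grouping).
II (derived state 'yes') is shared by Lineage R and Lineage T — a synapomorphy uniting that clade.
Only Lineage J and Lineage L show the derived state 'yes' for III, supporting them as a clade.
IV (derived state 'no') is unique to Lineage T (autapomorphy; uninformative for grouping).
Most parsimonious ingroup topology: ((Lineage T,Lineage R),(Lineage J,Lineage L)).
Changes per character on this tree: I: 1; II: 1; III: 1; IV: 1.
Total = 4.

4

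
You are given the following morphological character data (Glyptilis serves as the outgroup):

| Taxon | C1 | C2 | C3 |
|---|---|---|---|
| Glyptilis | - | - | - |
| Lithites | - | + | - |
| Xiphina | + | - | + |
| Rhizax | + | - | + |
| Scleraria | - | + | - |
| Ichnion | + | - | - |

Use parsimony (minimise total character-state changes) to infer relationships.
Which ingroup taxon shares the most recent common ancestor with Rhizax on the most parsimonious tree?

The outgroup has state '-' for every character, so '+' is the derived state throughout.
C1 (derived state '+') is shared by Ichnion, Rhizax, and Xiphina — a synapomorphy uniting that clade.
C2 (derived state '+') is shared by Lithites and Scleraria — a synapomorphy uniting that clade.
Only Rhizax and Xiphina show the derived state '+' for C3, supporting them as a clade.
Most parsimonious ingroup topology: ((Lithites,Scleraria),((Xiphina,Rhizax),Ichnion)).
Rhizax and Xiphina form a cherry on this tree, so they are sister taxa.

Xiphina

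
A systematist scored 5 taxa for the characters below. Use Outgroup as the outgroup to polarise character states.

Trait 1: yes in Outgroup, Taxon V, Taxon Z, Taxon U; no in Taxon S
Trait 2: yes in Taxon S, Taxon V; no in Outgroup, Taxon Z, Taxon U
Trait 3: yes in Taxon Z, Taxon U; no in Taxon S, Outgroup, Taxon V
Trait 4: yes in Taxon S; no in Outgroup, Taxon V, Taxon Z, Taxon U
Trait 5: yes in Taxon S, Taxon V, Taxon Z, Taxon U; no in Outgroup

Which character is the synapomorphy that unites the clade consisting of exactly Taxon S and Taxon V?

Character polarity is set by the outgroup: the derived state is whichever differs from the outgroup's state, so for Trait 1 the derived state is 'no', and for the remaining characters it is 'yes'.
Trait 1 (derived state 'no') is unique to Taxon S (autapomorphy; uninformative for grouping).
Only Taxon S and Taxon V show the derived state 'yes' for Trait 2, supporting them as a clade.
Trait 3: derived state 'yes' in Taxon U and Taxon Z only — synapomorphy for {Taxon U, Taxon Z}.
Trait 4 (derived state 'yes') is unique to Taxon S (autapomorphy; uninformative for grouping).
All ingroup taxa share the derived state 'yes' for Trait 5; it defines the ingroup but does not resolve relationships within it.
Most parsimonious ingroup topology: ((Taxon Z,Taxon U),(Taxon V,Taxon S)).
The clade {Taxon S, Taxon V} is supported by Trait 2: its derived state 'yes' occurs in exactly those taxa and in no other taxon (including the outgroup).

Trait 2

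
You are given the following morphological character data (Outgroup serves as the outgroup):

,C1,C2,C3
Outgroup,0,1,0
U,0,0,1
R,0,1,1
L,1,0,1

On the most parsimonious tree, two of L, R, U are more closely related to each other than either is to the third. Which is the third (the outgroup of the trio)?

Character polarity is set by the outgroup: the derived state is whichever differs from the outgroup's state, so for C2 the derived state is '0', and for the remaining characters it is '1'.
C1: derived state '1' in L only — an autapomorphy, so it tells us nothing about relationships among taxa.
C2: derived state '0' in L and U only — synapomorphy for {L, U}.
All ingroup taxa share the derived state '1' for C3; it defines the ingroup but does not resolve relationships within it.
Most parsimonious ingroup topology: ((U,L),R).
U and L share a more recent common ancestor with each other than either does with R, so R is the least closely related of the three.

R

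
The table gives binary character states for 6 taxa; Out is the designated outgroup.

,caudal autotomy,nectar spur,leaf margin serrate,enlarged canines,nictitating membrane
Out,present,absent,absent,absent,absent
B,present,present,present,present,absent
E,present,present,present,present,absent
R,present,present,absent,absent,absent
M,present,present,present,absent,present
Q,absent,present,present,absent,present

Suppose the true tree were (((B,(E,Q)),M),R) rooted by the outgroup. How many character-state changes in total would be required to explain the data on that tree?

Map each character onto (((B,(E,Q)),M),R) (rooted by Out) and count the minimum state changes it requires (Fitch parsimony):
caudal autotomy: 1; nectar spur: 1; leaf margin serrate: 1; enlarged canines: 2; nictitating membrane: 2.
Total tree length = 7.

7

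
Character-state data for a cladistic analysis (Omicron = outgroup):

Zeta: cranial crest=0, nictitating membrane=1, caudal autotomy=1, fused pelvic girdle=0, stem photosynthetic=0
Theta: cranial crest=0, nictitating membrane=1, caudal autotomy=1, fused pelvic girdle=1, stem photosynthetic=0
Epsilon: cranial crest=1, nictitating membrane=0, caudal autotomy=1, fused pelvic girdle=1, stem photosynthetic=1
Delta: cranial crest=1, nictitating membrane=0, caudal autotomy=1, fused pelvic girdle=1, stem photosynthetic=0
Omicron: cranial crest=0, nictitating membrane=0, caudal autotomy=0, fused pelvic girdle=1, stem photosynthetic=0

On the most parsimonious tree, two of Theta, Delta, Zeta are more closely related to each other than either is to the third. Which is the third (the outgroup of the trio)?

Character polarity is set by the outgroup: the derived state is whichever differs from the outgroup's state, so for fused pelvic girdle the derived state is '0', and for the remaining characters it is '1'.
cranial crest (derived state '1') is shared by Delta and Epsilon — a synapomorphy uniting that clade.
Only Theta and Zeta show the derived state '1' for nictitating membrane, supporting them as a clade.
caudal autotomy (derived state '1') is shared by all ingroup taxa — unites the whole ingroup.
fused pelvic girdle: derived state '0' in Zeta only — an autapomorphy, so it tells us nothing about relationships among taxa.
stem photosynthetic (derived state '1') is unique to Epsilon (autapomorphy; uninformative for grouping).
Most parsimonious ingroup topology: ((Epsilon,Delta),(Theta,Zeta)).
Zeta and Theta share a more recent common ancestor with each other than either does with Delta, so Delta is the least closely related of the three.

Delta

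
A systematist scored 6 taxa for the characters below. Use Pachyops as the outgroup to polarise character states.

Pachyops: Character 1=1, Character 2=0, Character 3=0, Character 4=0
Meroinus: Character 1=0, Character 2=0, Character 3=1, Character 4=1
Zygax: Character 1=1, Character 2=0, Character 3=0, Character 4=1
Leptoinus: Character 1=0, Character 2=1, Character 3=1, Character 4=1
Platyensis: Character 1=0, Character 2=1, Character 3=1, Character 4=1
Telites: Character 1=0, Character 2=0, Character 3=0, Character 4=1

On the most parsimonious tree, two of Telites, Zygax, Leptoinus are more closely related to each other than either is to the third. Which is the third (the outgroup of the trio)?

Zygax

Character polarity is set by the outgroup: the derived state is whichever differs from the outgroup's state, so for Character 1 the derived state is '0', and for the remaining characters it is '1'.
Character 1: derived state '0' in Leptoinus, Meroinus, Platyensis, and Telites only — synapomorphy for {Leptoinus, Meroinus, Platyensis, Telites}.
Character 2 (derived state '1') is shared by Leptoinus and Platyensis — a synapomorphy uniting that clade.
Only Leptoinus, Meroinus, and Platyensis show the derived state '1' for Character 3, supporting them as a clade.
All ingroup taxa share the derived state '1' for Character 4; it defines the ingroup but does not resolve relationships within it.
Most parsimonious ingroup topology: (((Meroinus,(Leptoinus,Platyensis)),Telites),Zygax).
Telites and Leptoinus share a more recent common ancestor with each other than either does with Zygax, so Zygax is the least closely related of the three.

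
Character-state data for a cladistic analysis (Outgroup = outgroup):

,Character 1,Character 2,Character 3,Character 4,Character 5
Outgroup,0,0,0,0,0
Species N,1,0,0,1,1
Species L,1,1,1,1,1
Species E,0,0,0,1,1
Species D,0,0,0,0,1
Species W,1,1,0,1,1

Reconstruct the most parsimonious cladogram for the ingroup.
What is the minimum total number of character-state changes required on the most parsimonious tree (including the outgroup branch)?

5

The outgroup has state '0' for every character, so '1' is the derived state throughout.
Character 1: derived state '1' in Species L, Species N, and Species W only — synapomorphy for {Species L, Species N, Species W}.
Character 2 (derived state '1') is shared by Species L and Species W — a synapomorphy uniting that clade.
Character 3: derived state '1' in Species L only — an autapomorphy, so it tells us nothing about relationships among taxa.
Character 4: derived state '1' in Species E, Species L, Species N, and Species W only — synapomorphy for {Species E, Species L, Species N, Species W}.
All ingroup taxa share the derived state '1' for Character 5; it defines the ingroup but does not resolve relationships within it.
Most parsimonious ingroup topology: (Species D,(((Species L,Species W),Species N),Species E)).
Changes per character on this tree: Character 1: 1; Character 2: 1; Character 3: 1; Character 4: 1; Character 5: 1.
Total = 5.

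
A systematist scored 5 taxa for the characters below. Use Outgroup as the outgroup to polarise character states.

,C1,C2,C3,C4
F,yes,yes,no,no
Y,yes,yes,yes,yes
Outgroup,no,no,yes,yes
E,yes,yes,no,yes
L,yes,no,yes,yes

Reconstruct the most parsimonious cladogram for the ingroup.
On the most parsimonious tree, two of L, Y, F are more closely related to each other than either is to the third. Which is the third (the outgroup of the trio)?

L

Character polarity is set by the outgroup: the derived state is whichever differs from the outgroup's state, so for C3, C4 the derived state is 'no', and for the remaining characters it is 'yes'.
C1 (derived state 'yes') is shared by all ingroup taxa — unites the whole ingroup.
Only E, F, and Y show the derived state 'yes' for C2, supporting them as a clade.
C3 (derived state 'no') is shared by E and F — a synapomorphy uniting that clade.
C4 (derived state 'no') is unique to F (autapomorphy; uninformative for grouping).
Most parsimonious ingroup topology: (L,((E,F),Y)).
Y and F share a more recent common ancestor with each other than either does with L, so L is the least closely related of the three.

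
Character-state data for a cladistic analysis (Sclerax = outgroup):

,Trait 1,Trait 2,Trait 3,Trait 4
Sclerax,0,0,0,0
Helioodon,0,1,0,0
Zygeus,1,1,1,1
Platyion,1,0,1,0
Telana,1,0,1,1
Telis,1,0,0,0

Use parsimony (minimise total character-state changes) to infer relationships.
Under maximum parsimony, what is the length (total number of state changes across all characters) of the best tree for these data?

5

The outgroup has state '0' for every character, so '1' is the derived state throughout.
Only Platyion, Telana, Telis, and Zygeus show the derived state '1' for Trait 1, supporting them as a clade.
Trait 2 (state '1') occurs in Helioodon and Zygeus but conflicts with the nesting implied by the other characters — most parsimoniously interpreted as homoplasy.
Only Platyion, Telana, and Zygeus show the derived state '1' for Trait 3, supporting them as a clade.
Trait 4 (derived state '1') is shared by Telana and Zygeus — a synapomorphy uniting that clade.
Most parsimonious ingroup topology: (Helioodon,(((Zygeus,Telana),Platyion),Telis)).
Changes per character on this tree: Trait 1: 1; Trait 2: 2; Trait 3: 1; Trait 4: 1.
Total = 5.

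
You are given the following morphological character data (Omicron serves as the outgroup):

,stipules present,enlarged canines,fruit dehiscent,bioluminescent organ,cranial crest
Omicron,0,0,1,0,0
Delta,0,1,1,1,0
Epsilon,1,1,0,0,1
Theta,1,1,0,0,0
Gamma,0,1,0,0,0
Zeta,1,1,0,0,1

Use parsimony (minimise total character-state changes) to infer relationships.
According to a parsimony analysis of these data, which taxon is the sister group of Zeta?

Epsilon

Character polarity is set by the outgroup: the derived state is whichever differs from the outgroup's state, so for fruit dehiscent the derived state is '0', and for the remaining characters it is '1'.
stipules present (derived state '1') is shared by Epsilon, Theta, and Zeta — a synapomorphy uniting that clade.
All ingroup taxa share the derived state '1' for enlarged canines; it defines the ingroup but does not resolve relationships within it.
fruit dehiscent: derived state '0' in Epsilon, Gamma, Theta, and Zeta only — synapomorphy for {Epsilon, Gamma, Theta, Zeta}.
bioluminescent organ: derived state '1' in Delta only — an autapomorphy, so it tells us nothing about relationships among taxa.
cranial crest (derived state '1') is shared by Epsilon and Zeta — a synapomorphy uniting that clade.
Most parsimonious ingroup topology: (Delta,(((Epsilon,Zeta),Theta),Gamma)).
Zeta and Epsilon form a cherry on this tree, so they are sister taxa.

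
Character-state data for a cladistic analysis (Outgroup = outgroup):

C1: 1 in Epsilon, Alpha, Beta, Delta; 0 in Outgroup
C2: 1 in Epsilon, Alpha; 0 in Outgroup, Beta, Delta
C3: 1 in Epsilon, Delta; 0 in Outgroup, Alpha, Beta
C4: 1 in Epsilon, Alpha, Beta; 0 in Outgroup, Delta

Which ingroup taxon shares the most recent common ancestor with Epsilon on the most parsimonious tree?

Alpha

The outgroup has state '0' for every character, so '1' is the derived state throughout.
All ingroup taxa share the derived state '1' for C1; it defines the ingroup but does not resolve relationships within it.
Only Alpha and Epsilon show the derived state '1' for C2, supporting them as a clade.
C3 groups Delta and Epsilon, which is incompatible with the clades supported by the remaining characters; treating it as convergent (homoplasy) costs fewer steps than any alternative tree.
C4: derived state '1' in Alpha, Beta, and Epsilon only — synapomorphy for {Alpha, Beta, Epsilon}.
Most parsimonious ingroup topology: ((Beta,(Alpha,Epsilon)),Delta).
Epsilon and Alpha form a cherry on this tree, so they are sister taxa.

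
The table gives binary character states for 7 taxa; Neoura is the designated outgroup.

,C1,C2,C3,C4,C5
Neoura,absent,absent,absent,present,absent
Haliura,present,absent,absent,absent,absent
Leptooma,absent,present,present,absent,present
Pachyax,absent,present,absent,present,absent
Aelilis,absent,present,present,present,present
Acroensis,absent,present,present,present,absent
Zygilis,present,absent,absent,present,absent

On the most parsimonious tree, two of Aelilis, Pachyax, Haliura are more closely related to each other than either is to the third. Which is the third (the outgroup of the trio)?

Haliura

Character polarity is set by the outgroup: the derived state is whichever differs from the outgroup's state, so for C4 the derived state is 'absent', and for the remaining characters it is 'present'.
Only Haliura and Zygilis show the derived state 'present' for C1, supporting them as a clade.
C2 (derived state 'present') is shared by Acroensis, Aelilis, Leptooma, and Pachyax — a synapomorphy uniting that clade.
C3: derived state 'present' in Acroensis, Aelilis, and Leptooma only — synapomorphy for {Acroensis, Aelilis, Leptooma}.
C4 (state 'absent') occurs in Haliura and Leptooma but conflicts with the nesting implied by the other characters — most parsimoniously interpreted as homoplasy.
C5 (derived state 'present') is shared by Aelilis and Leptooma — a synapomorphy uniting that clade.
Most parsimonious ingroup topology: ((Haliura,Zygilis),(((Leptooma,Aelilis),Acroensis),Pachyax)).
Pachyax and Aelilis share a more recent common ancestor with each other than either does with Haliura, so Haliura is the least closely related of the three.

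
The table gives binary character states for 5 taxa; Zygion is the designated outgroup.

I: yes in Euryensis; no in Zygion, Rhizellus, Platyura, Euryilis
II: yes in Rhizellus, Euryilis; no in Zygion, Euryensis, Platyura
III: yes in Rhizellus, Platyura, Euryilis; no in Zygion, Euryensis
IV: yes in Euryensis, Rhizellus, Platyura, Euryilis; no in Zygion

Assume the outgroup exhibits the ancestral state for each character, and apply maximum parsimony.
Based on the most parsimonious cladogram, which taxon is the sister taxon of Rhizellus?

Euryilis

The outgroup has state 'no' for every character, so 'yes' is the derived state throughout.
I (derived state 'yes') is unique to Euryensis (autapomorphy; uninformative for grouping).
II (derived state 'yes') is shared by Euryilis and Rhizellus — a synapomorphy uniting that clade.
III (derived state 'yes') is shared by Euryilis, Platyura, and Rhizellus — a synapomorphy uniting that clade.
All ingroup taxa share the derived state 'yes' for IV; it defines the ingroup but does not resolve relationships within it.
Most parsimonious ingroup topology: (Euryensis,((Rhizellus,Euryilis),Platyura)).
Rhizellus and Euryilis form a cherry on this tree, so they are sister taxa.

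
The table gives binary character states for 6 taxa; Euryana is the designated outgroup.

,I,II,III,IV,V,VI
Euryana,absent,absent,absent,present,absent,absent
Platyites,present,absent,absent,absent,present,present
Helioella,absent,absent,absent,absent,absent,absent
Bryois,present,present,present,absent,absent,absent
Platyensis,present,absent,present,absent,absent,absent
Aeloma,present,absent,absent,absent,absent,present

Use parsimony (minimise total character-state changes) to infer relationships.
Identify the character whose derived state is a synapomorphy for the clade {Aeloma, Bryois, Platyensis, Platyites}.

I

Character polarity is set by the outgroup: the derived state is whichever differs from the outgroup's state, so for IV the derived state is 'absent', and for the remaining characters it is 'present'.
I: derived state 'present' in Aeloma, Bryois, Platyensis, and Platyites only — synapomorphy for {Aeloma, Bryois, Platyensis, Platyites}.
II: derived state 'present' in Bryois only — an autapomorphy, so it tells us nothing about relationships among taxa.
III: derived state 'present' in Bryois and Platyensis only — synapomorphy for {Bryois, Platyensis}.
All ingroup taxa share the derived state 'absent' for IV; it defines the ingroup but does not resolve relationships within it.
V: derived state 'present' in Platyites only — an autapomorphy, so it tells us nothing about relationships among taxa.
Only Aeloma and Platyites show the derived state 'present' for VI, supporting them as a clade.
Most parsimonious ingroup topology: (((Platyites,Aeloma),(Bryois,Platyensis)),Helioella).
The clade {Aeloma, Bryois, Platyensis, Platyites} is supported by I: its derived state 'present' occurs in exactly those taxa and in no other taxon (including the outgroup).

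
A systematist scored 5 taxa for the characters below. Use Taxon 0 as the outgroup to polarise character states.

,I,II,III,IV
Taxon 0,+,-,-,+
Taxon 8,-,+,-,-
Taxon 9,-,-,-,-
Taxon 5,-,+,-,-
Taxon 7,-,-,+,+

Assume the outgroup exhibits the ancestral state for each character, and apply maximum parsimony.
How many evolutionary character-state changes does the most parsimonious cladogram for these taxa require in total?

4

Character polarity is set by the outgroup: the derived state is whichever differs from the outgroup's state, so for I, IV the derived state is '-', and for the remaining characters it is '+'.
All ingroup taxa share the derived state '-' for I; it defines the ingroup but does not resolve relationships within it.
II: derived state '+' in Taxon 5 and Taxon 8 only — synapomorphy for {Taxon 5, Taxon 8}.
III (derived state '+') is unique to Taxon 7 (autapomorphy; uninformative for grouping).
Only Taxon 5, Taxon 8, and Taxon 9 show the derived state '-' for IV, supporting them as a clade.
Most parsimonious ingroup topology: (((Taxon 8,Taxon 5),Taxon 9),Taxon 7).
Changes per character on this tree: I: 1; II: 1; III: 1; IV: 1.
Total = 4.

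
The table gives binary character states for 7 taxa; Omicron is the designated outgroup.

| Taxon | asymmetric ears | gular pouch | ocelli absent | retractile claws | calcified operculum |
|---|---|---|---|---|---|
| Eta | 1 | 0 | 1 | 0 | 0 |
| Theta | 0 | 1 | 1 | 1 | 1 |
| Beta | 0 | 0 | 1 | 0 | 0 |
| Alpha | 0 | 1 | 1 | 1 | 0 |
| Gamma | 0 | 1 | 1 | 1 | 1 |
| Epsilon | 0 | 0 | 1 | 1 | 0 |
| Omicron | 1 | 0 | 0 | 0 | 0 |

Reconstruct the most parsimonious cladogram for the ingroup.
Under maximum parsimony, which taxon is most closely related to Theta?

Gamma

Character polarity is set by the outgroup: the derived state is whichever differs from the outgroup's state, so for asymmetric ears the derived state is '0', and for the remaining characters it is '1'.
asymmetric ears (derived state '0') is shared by Alpha, Beta, Epsilon, Gamma, and Theta — a synapomorphy uniting that clade.
gular pouch: derived state '1' in Alpha, Gamma, and Theta only — synapomorphy for {Alpha, Gamma, Theta}.
All ingroup taxa share the derived state '1' for ocelli absent; it defines the ingroup but does not resolve relationships within it.
retractile claws: derived state '1' in Alpha, Epsilon, Gamma, and Theta only — synapomorphy for {Alpha, Epsilon, Gamma, Theta}.
calcified operculum (derived state '1') is shared by Gamma and Theta — a synapomorphy uniting that clade.
Most parsimonious ingroup topology: (((Epsilon,(Alpha,(Gamma,Theta))),Beta),Eta).
Theta and Gamma form a cherry on this tree, so they are sister taxa.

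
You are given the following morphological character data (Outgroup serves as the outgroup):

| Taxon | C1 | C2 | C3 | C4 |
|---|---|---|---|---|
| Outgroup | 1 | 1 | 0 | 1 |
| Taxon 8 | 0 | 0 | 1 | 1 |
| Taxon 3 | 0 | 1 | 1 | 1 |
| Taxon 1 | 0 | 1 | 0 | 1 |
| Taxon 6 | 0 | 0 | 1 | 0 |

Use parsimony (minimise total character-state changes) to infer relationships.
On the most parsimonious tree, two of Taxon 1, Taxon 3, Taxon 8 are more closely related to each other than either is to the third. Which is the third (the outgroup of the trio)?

Taxon 1

Character polarity is set by the outgroup: the derived state is whichever differs from the outgroup's state, so for C1, C2, C4 the derived state is '0', and for the remaining characters it is '1'.
C1 (derived state '0') is shared by all ingroup taxa — unites the whole ingroup.
Only Taxon 6 and Taxon 8 show the derived state '0' for C2, supporting them as a clade.
Only Taxon 3, Taxon 6, and Taxon 8 show the derived state '1' for C3, supporting them as a clade.
C4 (derived state '0') is unique to Taxon 6 (autapomorphy; uninformative for grouping).
Most parsimonious ingroup topology: (((Taxon 8,Taxon 6),Taxon 3),Taxon 1).
Taxon 8 and Taxon 3 share a more recent common ancestor with each other than either does with Taxon 1, so Taxon 1 is the least closely related of the three.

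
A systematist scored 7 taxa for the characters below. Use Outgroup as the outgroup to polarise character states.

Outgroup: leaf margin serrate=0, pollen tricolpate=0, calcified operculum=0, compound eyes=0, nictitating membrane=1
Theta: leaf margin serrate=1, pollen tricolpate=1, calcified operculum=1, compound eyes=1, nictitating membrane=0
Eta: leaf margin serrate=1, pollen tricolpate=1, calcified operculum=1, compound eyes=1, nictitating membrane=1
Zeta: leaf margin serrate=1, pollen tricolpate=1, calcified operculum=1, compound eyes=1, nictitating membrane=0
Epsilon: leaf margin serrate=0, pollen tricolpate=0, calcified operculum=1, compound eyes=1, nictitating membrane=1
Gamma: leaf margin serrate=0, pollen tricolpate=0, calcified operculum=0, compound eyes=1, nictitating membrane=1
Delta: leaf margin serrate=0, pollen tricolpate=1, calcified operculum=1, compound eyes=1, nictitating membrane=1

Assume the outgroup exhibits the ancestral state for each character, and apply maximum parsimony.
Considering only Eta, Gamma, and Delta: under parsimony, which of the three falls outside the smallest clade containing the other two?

Gamma

Character polarity is set by the outgroup: the derived state is whichever differs from the outgroup's state, so for nictitating membrane the derived state is '0', and for the remaining characters it is '1'.
leaf margin serrate: derived state '1' in Eta, Theta, and Zeta only — synapomorphy for {Eta, Theta, Zeta}.
Only Delta, Eta, Theta, and Zeta show the derived state '1' for pollen tricolpate, supporting them as a clade.
calcified operculum: derived state '1' in Delta, Epsilon, Eta, Theta, and Zeta only — synapomorphy for {Delta, Epsilon, Eta, Theta, Zeta}.
All ingroup taxa share the derived state '1' for compound eyes; it defines the ingroup but does not resolve relationships within it.
nictitating membrane (derived state '0') is shared by Theta and Zeta — a synapomorphy uniting that clade.
Most parsimonious ingroup topology: (((((Theta,Zeta),Eta),Delta),Epsilon),Gamma).
Delta and Eta share a more recent common ancestor with each other than either does with Gamma, so Gamma is the least closely related of the three.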